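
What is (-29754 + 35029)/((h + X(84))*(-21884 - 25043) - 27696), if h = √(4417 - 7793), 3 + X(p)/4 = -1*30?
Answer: 8132293425/11365557525232 + 247539925*I*√211/11365557525232 ≈ 0.00071552 + 0.00031637*I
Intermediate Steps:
X(p) = -132 (X(p) = -12 + 4*(-1*30) = -12 + 4*(-30) = -12 - 120 = -132)
h = 4*I*√211 (h = √(-3376) = 4*I*√211 ≈ 58.103*I)
(-29754 + 35029)/((h + X(84))*(-21884 - 25043) - 27696) = (-29754 + 35029)/((4*I*√211 - 132)*(-21884 - 25043) - 27696) = 5275/((-132 + 4*I*√211)*(-46927) - 27696) = 5275/((6194364 - 187708*I*√211) - 27696) = 5275/(6166668 - 187708*I*√211)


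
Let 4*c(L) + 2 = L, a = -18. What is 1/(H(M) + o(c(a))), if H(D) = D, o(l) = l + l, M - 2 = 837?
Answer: 1/829 ≈ 0.0012063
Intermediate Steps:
M = 839 (M = 2 + 837 = 839)
c(L) = -½ + L/4
o(l) = 2*l
1/(H(M) + o(c(a))) = 1/(839 + 2*(-½ + (¼)*(-18))) = 1/(839 + 2*(-½ - 9/2)) = 1/(839 + 2*(-5)) = 1/(839 - 10) = 1/829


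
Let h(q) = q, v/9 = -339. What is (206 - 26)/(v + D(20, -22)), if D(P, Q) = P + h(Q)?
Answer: -180/3053 ≈ -0.058958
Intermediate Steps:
v = -3051 (v = 9*(-339) = -3051)
D(P, Q) = P + Q
(206 - 26)/(v + D(20, -22)) = (206 - 26)/(-3051 + (20 - 22)) = 180/(-3051 - 2) = 180/(-3053) = 180*(-1/3053) = -180/3053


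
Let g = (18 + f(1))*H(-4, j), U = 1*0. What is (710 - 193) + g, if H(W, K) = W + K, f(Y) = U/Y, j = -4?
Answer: 373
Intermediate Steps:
U = 0
f(Y) = 0 (f(Y) = 0/Y = 0)
H(W, K) = K + W
g = -144 (g = (18 + 0)*(-4 - 4) = 18*(-8) = -144)
(710 - 193) + g = (710 - 193) - 144 = 517 - 144 = 373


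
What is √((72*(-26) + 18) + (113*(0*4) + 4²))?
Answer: I*√1838 ≈ 42.872*I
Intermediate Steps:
√((72*(-26) + 18) + (113*(0*4) + 4²)) = √((-1872 + 18) + (113*0 + 16)) = √(-1854 + (0 + 16)) = √(-1854 + 16) = √(-1838) = I*√1838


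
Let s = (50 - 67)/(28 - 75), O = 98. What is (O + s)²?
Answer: 21372129/2209 ≈ 9675.0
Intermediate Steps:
s = 17/47 (s = -17/(-47) = -17*(-1/47) = 17/47 ≈ 0.36170)
(O + s)² = (98 + 17/47)² = (4623/47)² = 21372129/2209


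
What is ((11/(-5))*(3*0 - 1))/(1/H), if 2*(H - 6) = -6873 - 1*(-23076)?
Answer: 35673/2 ≈ 17837.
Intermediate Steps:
H = 16215/2 (H = 6 + (-6873 - 1*(-23076))/2 = 6 + (-6873 + 23076)/2 = 6 + (½)*16203 = 6 + 16203/2 = 16215/2 ≈ 8107.5)
((11/(-5))*(3*0 - 1))/(1/H) = ((11/(-5))*(3*0 - 1))/(1/(16215/2)) = ((-⅕*11)*(0 - 1))/(2/16215) = -11/5*(-1)*(16215/2) = (11/5)*(16215/2) = 35673/2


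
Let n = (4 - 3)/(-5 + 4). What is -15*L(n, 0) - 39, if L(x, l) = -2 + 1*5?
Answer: -84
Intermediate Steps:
n = -1 (n = 1/(-1) = 1*(-1) = -1)
L(x, l) = 3 (L(x, l) = -2 + 5 = 3)
-15*L(n, 0) - 39 = -15*3 - 39 = -45 - 39 = -84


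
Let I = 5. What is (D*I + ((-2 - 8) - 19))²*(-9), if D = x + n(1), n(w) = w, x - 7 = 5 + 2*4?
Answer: -51984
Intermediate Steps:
x = 20 (x = 7 + (5 + 2*4) = 7 + (5 + 8) = 7 + 13 = 20)
D = 21 (D = 20 + 1 = 21)
(D*I + ((-2 - 8) - 19))²*(-9) = (21*5 + ((-2 - 8) - 19))²*(-9) = (105 + (-10 - 19))²*(-9) = (105 - 29)²*(-9) = 76²*(-9) = 5776*(-9) = -51984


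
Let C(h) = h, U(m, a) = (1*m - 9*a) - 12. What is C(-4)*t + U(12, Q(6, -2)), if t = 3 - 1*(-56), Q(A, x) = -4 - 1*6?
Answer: -146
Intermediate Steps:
Q(A, x) = -10 (Q(A, x) = -4 - 6 = -10)
U(m, a) = -12 + m - 9*a (U(m, a) = (m - 9*a) - 12 = -12 + m - 9*a)
t = 59 (t = 3 + 56 = 59)
C(-4)*t + U(12, Q(6, -2)) = -4*59 + (-12 + 12 - 9*(-10)) = -236 + (-12 + 12 + 90) = -236 + 90 = -146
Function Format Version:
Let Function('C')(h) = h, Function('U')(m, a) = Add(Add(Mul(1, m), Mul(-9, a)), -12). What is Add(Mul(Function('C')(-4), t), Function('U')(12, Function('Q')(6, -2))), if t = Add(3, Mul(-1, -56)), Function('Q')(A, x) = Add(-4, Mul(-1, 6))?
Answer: -146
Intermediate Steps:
Function('Q')(A, x) = -10 (Function('Q')(A, x) = Add(-4, -6) = -10)
Function('U')(m, a) = Add(-12, m, Mul(-9, a)) (Function('U')(m, a) = Add(Add(m, Mul(-9, a)), -12) = Add(-12, m, Mul(-9, a)))
t = 59 (t = Add(3, 56) = 59)
Add(Mul(Function('C')(-4), t), Function('U')(12, Function('Q')(6, -2))) = Add(Mul(-4, 59), Add(-12, 12, Mul(-9, -10))) = Add(-236, Add(-12, 12, 90)) = Add(-236, 90) = -146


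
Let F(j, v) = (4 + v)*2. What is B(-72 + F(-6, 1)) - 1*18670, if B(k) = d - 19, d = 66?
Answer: -18623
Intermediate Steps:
F(j, v) = 8 + 2*v
B(k) = 47 (B(k) = 66 - 19 = 47)
B(-72 + F(-6, 1)) - 1*18670 = 47 - 1*18670 = 47 - 18670 = -18623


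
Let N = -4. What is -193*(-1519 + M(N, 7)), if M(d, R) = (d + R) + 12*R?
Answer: 276376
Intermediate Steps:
M(d, R) = d + 13*R (M(d, R) = (R + d) + 12*R = d + 13*R)
-193*(-1519 + M(N, 7)) = -193*(-1519 + (-4 + 13*7)) = -193*(-1519 + (-4 + 91)) = -193*(-1519 + 87) = -193*(-1432) = -1*(-276376) = 276376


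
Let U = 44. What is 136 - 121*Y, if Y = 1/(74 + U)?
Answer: 15927/118 ≈ 134.97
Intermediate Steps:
Y = 1/118 (Y = 1/(74 + 44) = 1/118 ≈ 0.0084746)
136 - 121*Y = 136 - 121*1/118 = 136 - 121/118 = 15927/118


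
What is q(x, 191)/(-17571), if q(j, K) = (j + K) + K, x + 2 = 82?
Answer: -154/5857 ≈ -0.026293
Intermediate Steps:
x = 80 (x = -2 + 82 = 80)
q(j, K) = j + 2*K (q(j, K) = (K + j) + K = j + 2*K)
q(x, 191)/(-17571) = (80 + 2*191)/(-17571) = (80 + 382)*(-1/17571) = 462*(-1/17571) = -154/5857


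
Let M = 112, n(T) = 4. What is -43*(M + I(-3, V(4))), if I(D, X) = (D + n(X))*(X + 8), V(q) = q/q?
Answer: -5203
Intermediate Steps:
V(q) = 1
I(D, X) = (4 + D)*(8 + X) (I(D, X) = (D + 4)*(X + 8) = (4 + D)*(8 + X))
-43*(M + I(-3, V(4))) = -43*(112 + (32 + 4*1 + 8*(-3) - 3*1)) = -43*(112 + (32 + 4 - 24 - 3)) = -43*(112 + 9) = -43*121 = -5203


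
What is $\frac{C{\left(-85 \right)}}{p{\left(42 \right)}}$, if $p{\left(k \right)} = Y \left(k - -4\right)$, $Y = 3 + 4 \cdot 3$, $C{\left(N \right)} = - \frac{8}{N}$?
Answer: $\frac{4}{29325} \approx 0.0001364$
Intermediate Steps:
$Y = 15$ ($Y = 3 + 12 = 15$)
$p{\left(k \right)} = 60 + 15 k$ ($p{\left(k \right)} = 15 \left(k - -4\right) = 15 \left(k + 4\right) = 15 \left(4 + k\right) = 60 + 15 k$)
$\frac{C{\left(-85 \right)}}{p{\left(42 \right)}} = \frac{\left(-8\right) \frac{1}{-85}}{60 + 15 \cdot 42} = \frac{\left(-8\right) \left(- \frac{1}{85}\right)}{60 + 630} = \frac{8}{85 \cdot 690} = \frac{8}{85} \cdot \frac{1}{690} = \frac{4}{29325}$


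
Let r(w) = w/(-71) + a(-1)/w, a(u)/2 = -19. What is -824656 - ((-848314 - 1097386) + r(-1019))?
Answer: 81105371297/72349 ≈ 1.1210e+6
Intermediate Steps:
a(u) = -38 (a(u) = 2*(-19) = -38)
r(w) = -38/w - w/71 (r(w) = w/(-71) - 38/w = w*(-1/71) - 38/w = -w/71 - 38/w = -38/w - w/71)
-824656 - ((-848314 - 1097386) + r(-1019)) = -824656 - ((-848314 - 1097386) + (-38/(-1019) - 1/71*(-1019))) = -824656 - (-1945700 + (-38*(-1/1019) + 1019/71)) = -824656 - (-1945700 + (38/1019 + 1019/71)) = -824656 - (-1945700 + 1041059/72349) = -824656 - 1*(-140768408241/72349) = -824656 + 140768408241/72349 = 81105371297/72349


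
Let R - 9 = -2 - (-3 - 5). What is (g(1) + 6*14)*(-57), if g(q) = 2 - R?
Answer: -4047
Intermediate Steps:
R = 15 (R = 9 + (-2 - (-3 - 5)) = 9 + (-2 - 1*(-8)) = 9 + (-2 + 8) = 9 + 6 = 15)
g(q) = -13 (g(q) = 2 - 1*15 = 2 - 15 = -13)
(g(1) + 6*14)*(-57) = (-13 + 6*14)*(-57) = (-13 + 84)*(-57) = 71*(-57) = -4047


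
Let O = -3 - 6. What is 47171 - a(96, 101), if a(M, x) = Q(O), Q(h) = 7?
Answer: 47164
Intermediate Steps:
O = -9
a(M, x) = 7
47171 - a(96, 101) = 47171 - 1*7 = 47171 - 7 = 47164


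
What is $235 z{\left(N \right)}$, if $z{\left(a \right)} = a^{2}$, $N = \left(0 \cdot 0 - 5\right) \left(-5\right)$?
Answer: $146875$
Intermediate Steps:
$N = 25$ ($N = \left(0 - 5\right) \left(-5\right) = \left(-5\right) \left(-5\right) = 25$)
$235 z{\left(N \right)} = 235 \cdot 25^{2} = 235 \cdot 625 = 146875$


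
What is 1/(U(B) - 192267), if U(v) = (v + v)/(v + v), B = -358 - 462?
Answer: -1/192266 ≈ -5.2011e-6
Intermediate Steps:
B = -820
U(v) = 1 (U(v) = (2*v)/((2*v)) = (2*v)*(1/(2*v)) = 1)
1/(U(B) - 192267) = 1/(1 - 192267) = 1/(-192266) = -1/192266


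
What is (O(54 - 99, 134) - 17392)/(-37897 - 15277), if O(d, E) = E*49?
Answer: 5413/26587 ≈ 0.20360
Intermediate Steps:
O(d, E) = 49*E
(O(54 - 99, 134) - 17392)/(-37897 - 15277) = (49*134 - 17392)/(-37897 - 15277) = (6566 - 17392)/(-53174) = -10826*(-1/53174) = 5413/26587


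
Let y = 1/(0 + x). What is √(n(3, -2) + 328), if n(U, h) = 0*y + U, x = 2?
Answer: √331 ≈ 18.193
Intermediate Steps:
y = ½ (y = 1/(0 + 2) = 1/2 = ½ ≈ 0.50000)
n(U, h) = U (n(U, h) = 0*(½) + U = 0 + U = U)
√(n(3, -2) + 328) = √(3 + 328) = √331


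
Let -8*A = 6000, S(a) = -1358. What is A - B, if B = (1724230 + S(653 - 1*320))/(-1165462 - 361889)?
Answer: -1143790378/1527351 ≈ -748.87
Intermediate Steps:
A = -750 (A = -⅛*6000 = -750)
B = -1722872/1527351 (B = (1724230 - 1358)/(-1165462 - 361889) = 1722872/(-1527351) = 1722872*(-1/1527351) = -1722872/1527351 ≈ -1.1280)
A - B = -750 - 1*(-1722872/1527351) = -750 + 1722872/1527351 = -1143790378/1527351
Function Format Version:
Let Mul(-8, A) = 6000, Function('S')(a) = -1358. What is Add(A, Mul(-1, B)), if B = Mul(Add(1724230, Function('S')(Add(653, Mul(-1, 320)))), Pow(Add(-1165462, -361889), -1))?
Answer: Rational(-1143790378, 1527351) ≈ -748.87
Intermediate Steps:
A = -750 (A = Mul(Rational(-1, 8), 6000) = -750)
B = Rational(-1722872, 1527351) (B = Mul(Add(1724230, -1358), Pow(Add(-1165462, -361889), -1)) = Mul(1722872, Pow(-1527351, -1)) = Mul(1722872, Rational(-1, 1527351)) = Rational(-1722872, 1527351) ≈ -1.1280)
Add(A, Mul(-1, B)) = Add(-750, Mul(-1, Rational(-1722872, 1527351))) = Add(-750, Rational(1722872, 1527351)) = Rational(-1143790378, 1527351)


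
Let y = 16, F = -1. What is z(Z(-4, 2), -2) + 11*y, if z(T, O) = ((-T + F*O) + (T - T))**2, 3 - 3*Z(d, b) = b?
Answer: 1609/9 ≈ 178.78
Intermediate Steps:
Z(d, b) = 1 - b/3
z(T, O) = (-O - T)**2 (z(T, O) = ((-T - O) + (T - T))**2 = ((-O - T) + 0)**2 = (-O - T)**2)
z(Z(-4, 2), -2) + 11*y = (-2 + (1 - 1/3*2))**2 + 11*16 = (-2 + (1 - 2/3))**2 + 176 = (-2 + 1/3)**2 + 176 = (-5/3)**2 + 176 = 25/9 + 176 = 1609/9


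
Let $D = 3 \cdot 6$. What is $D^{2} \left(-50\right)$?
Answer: $-16200$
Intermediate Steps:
$D = 18$
$D^{2} \left(-50\right) = 18^{2} \left(-50\right) = 324 \left(-50\right) = -16200$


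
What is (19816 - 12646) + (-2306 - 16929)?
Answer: -12065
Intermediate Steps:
(19816 - 12646) + (-2306 - 16929) = 7170 - 19235 = -12065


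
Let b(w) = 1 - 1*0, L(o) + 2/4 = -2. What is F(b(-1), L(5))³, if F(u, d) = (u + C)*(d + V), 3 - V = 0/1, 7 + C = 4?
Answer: -1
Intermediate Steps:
C = -3 (C = -7 + 4 = -3)
L(o) = -5/2 (L(o) = -½ - 2 = -5/2)
b(w) = 1 (b(w) = 1 + 0 = 1)
V = 3 (V = 3 - 0/1 = 3 - 0 = 3 - 1*0 = 3 + 0 = 3)
F(u, d) = (-3 + u)*(3 + d) (F(u, d) = (u - 3)*(d + 3) = (-3 + u)*(3 + d))
F(b(-1), L(5))³ = (-9 - 3*(-5/2) + 3*1 - 5/2*1)³ = (-9 + 15/2 + 3 - 5/2)³ = (-1)³ = -1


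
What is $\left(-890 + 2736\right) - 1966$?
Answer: $-120$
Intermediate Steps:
$\left(-890 + 2736\right) - 1966 = 1846 - 1966 = -120$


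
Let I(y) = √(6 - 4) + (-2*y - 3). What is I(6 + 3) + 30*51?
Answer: 1509 + √2 ≈ 1510.4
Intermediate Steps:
I(y) = -3 + √2 - 2*y (I(y) = √2 + (-3 - 2*y) = -3 + √2 - 2*y)
I(6 + 3) + 30*51 = (-3 + √2 - 2*(6 + 3)) + 30*51 = (-3 + √2 - 2*9) + 1530 = (-3 + √2 - 18) + 1530 = (-21 + √2) + 1530 = 1509 + √2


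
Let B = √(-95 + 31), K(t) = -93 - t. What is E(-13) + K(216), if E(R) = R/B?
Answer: -309 + 13*I/8 ≈ -309.0 + 1.625*I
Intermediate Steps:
B = 8*I (B = √(-64) = 8*I ≈ 8.0*I)
E(R) = -I*R/8 (E(R) = R/((8*I)) = R*(-I/8) = -I*R/8)
E(-13) + K(216) = -⅛*I*(-13) + (-93 - 1*216) = 13*I/8 + (-93 - 216) = 13*I/8 - 309 = -309 + 13*I/8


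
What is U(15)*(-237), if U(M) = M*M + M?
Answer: -56880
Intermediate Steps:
U(M) = M + M² (U(M) = M² + M = M + M²)
U(15)*(-237) = (15*(1 + 15))*(-237) = (15*16)*(-237) = 240*(-237) = -56880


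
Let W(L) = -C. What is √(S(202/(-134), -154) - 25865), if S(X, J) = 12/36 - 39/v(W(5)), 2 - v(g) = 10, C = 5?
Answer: I*√3723810/12 ≈ 160.81*I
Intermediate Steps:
W(L) = -5 (W(L) = -1*5 = -5)
v(g) = -8 (v(g) = 2 - 1*10 = 2 - 10 = -8)
S(X, J) = 125/24 (S(X, J) = 12/36 - 39/(-8) = 12*(1/36) - 39*(-⅛) = ⅓ + 39/8 = 125/24)
√(S(202/(-134), -154) - 25865) = √(125/24 - 25865) = √(-620635/24) = I*√3723810/12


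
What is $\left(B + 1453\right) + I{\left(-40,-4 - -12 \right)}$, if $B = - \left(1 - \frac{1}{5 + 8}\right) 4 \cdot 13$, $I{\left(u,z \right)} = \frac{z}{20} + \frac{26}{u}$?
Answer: $\frac{5619}{4} \approx 1404.8$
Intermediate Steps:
$I{\left(u,z \right)} = \frac{26}{u} + \frac{z}{20}$ ($I{\left(u,z \right)} = z \frac{1}{20} + \frac{26}{u} = \frac{z}{20} + \frac{26}{u} = \frac{26}{u} + \frac{z}{20}$)
$B = -48$ ($B = - \left(1 - \frac{1}{13}\right) 4 \cdot 13 = - \frac{12}{13} \cdot 4 \cdot 13 = - \frac{48 \cdot 13}{13} = \left(-1\right) 48 = -48$)
$\left(B + 1453\right) + I{\left(-40,-4 - -12 \right)} = \left(-48 + 1453\right) + \left(\frac{26}{-40} + \frac{-4 - -12}{20}\right) = 1405 + \left(26 \left(- \frac{1}{40}\right) + \frac{-4 + 12}{20}\right) = 1405 + \left(- \frac{13}{20} + \frac{1}{20} \cdot 8\right) = 1405 + \left(- \frac{13}{20} + \frac{2}{5}\right) = 1405 - \frac{1}{4} = \frac{5619}{4}$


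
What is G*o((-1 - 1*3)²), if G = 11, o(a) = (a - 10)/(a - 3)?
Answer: 66/13 ≈ 5.0769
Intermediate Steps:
o(a) = (-10 + a)/(-3 + a)
G*o((-1 - 1*3)²) = 11*((-10 + (-1 - 1*3)²)/(-3 + (-1 - 1*3)²)) = 11*((-10 + (-1 - 3)²)/(-3 + (-1 - 3)²)) = 11*((-10 + (-4)²)/(-3 + (-4)²)) = 11*((-10 + 16)/(-3 + 16)) = 11*(6/13) = 66/13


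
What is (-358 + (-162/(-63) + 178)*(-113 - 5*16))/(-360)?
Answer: 123229/1260 ≈ 97.801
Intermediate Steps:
(-358 + (-162/(-63) + 178)*(-113 - 5*16))/(-360) = (-358 + (-162*(-1/63) + 178)*(-113 - 80))*(-1/360) = (-358 + (18/7 + 178)*(-193))*(-1/360) = (-358 + (1264/7)*(-193))*(-1/360) = (-358 - 243952/7)*(-1/360) = -246458/7*(-1/360) = 123229/1260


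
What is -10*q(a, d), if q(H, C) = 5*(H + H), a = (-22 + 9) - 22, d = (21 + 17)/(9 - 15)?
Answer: 3500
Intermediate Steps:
d = -19/3 (d = 38/(-6) = 38*(-⅙) = -19/3 ≈ -6.3333)
a = -35 (a = -13 - 22 = -35)
q(H, C) = 10*H (q(H, C) = 5*(2*H) = 10*H)
-10*q(a, d) = -100*(-35) = -10*(-350) = 3500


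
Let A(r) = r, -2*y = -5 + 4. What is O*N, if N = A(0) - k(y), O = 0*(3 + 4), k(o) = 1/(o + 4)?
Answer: 0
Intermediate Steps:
y = ½ (y = -(-5 + 4)/2 = -½*(-1) = ½ ≈ 0.50000)
k(o) = 1/(4 + o)
O = 0 (O = 0*7 = 0)
N = -2/9 (N = 0 - 1/(4 + ½) = 0 - 1/9/2 = 0 - 1*2/9 = 0 - 2/9 = -2/9 ≈ -0.22222)
O*N = 0*(-2/9) = 0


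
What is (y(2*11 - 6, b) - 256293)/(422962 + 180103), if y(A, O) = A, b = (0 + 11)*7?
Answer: -256277/603065 ≈ -0.42496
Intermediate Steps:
b = 77 (b = 11*7 = 77)
(y(2*11 - 6, b) - 256293)/(422962 + 180103) = ((2*11 - 6) - 256293)/(422962 + 180103) = ((22 - 6) - 256293)/603065 = (16 - 256293)*(1/603065) = -256277*1/603065 = -256277/603065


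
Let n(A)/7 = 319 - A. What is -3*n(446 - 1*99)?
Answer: 588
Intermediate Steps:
n(A) = 2233 - 7*A (n(A) = 7*(319 - A) = 2233 - 7*A)
-3*n(446 - 1*99) = -3*(2233 - 7*(446 - 1*99)) = -3*(2233 - 7*(446 - 99)) = -3*(2233 - 7*347) = -3*(2233 - 2429) = -3*(-196) = 588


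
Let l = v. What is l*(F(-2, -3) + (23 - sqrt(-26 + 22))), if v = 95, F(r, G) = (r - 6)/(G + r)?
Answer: 2337 - 190*I ≈ 2337.0 - 190.0*I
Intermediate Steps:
F(r, G) = (-6 + r)/(G + r)
l = 95
l*(F(-2, -3) + (23 - sqrt(-26 + 22))) = 95*((-6 - 2)/(-3 - 2) + (23 - sqrt(-26 + 22))) = 95*(-8/(-5) + (23 - sqrt(-4))) = 95*(-1/5*(-8) + (23 - 2*I)) = 95*(8/5 + (23 - 2*I)) = 95*(123/5 - 2*I) = 2337 - 190*I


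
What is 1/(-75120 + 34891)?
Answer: -1/40229 ≈ -2.4858e-5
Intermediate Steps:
1/(-75120 + 34891) = 1/(-40229) = -1/40229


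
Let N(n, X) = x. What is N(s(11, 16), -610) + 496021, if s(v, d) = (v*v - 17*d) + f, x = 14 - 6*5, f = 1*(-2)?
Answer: 496005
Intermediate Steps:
f = -2
x = -16 (x = 14 - 30 = -16)
s(v, d) = -2 + v² - 17*d (s(v, d) = (v*v - 17*d) - 2 = (v² - 17*d) - 2 = -2 + v² - 17*d)
N(n, X) = -16
N(s(11, 16), -610) + 496021 = -16 + 496021 = 496005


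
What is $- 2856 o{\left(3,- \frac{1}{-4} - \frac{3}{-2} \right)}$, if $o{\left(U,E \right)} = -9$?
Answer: $25704$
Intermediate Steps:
$- 2856 o{\left(3,- \frac{1}{-4} - \frac{3}{-2} \right)} = \left(-2856\right) \left(-9\right) = 25704$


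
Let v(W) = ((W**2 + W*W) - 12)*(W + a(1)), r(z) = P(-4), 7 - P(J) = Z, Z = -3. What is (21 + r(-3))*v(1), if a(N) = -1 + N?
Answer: -310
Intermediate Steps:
P(J) = 10 (P(J) = 7 - 1*(-3) = 7 + 3 = 10)
r(z) = 10
v(W) = W*(-12 + 2*W**2) (v(W) = ((W**2 + W*W) - 12)*(W + (-1 + 1)) = ((W**2 + W**2) - 12)*(W + 0) = (2*W**2 - 12)*W = (-12 + 2*W**2)*W = W*(-12 + 2*W**2))
(21 + r(-3))*v(1) = (21 + 10)*(2*1*(-6 + 1**2)) = 31*(2*1*(-6 + 1)) = 31*(2*1*(-5)) = 31*(-10) = -310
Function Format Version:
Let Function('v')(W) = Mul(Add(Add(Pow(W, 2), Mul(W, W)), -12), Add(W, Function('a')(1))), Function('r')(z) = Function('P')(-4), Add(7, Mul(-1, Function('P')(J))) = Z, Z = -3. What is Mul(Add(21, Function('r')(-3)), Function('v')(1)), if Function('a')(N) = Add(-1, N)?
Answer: -310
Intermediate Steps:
Function('P')(J) = 10 (Function('P')(J) = Add(7, Mul(-1, -3)) = Add(7, 3) = 10)
Function('r')(z) = 10
Function('v')(W) = Mul(W, Add(-12, Mul(2, Pow(W, 2)))) (Function('v')(W) = Mul(Add(Add(Pow(W, 2), Mul(W, W)), -12), Add(W, Add(-1, 1))) = Mul(Add(Add(Pow(W, 2), Pow(W, 2)), -12), Add(W, 0)) = Mul(Add(Mul(2, Pow(W, 2)), -12), W) = Mul(Add(-12, Mul(2, Pow(W, 2))), W) = Mul(W, Add(-12, Mul(2, Pow(W, 2)))))
Mul(Add(21, Function('r')(-3)), Function('v')(1)) = Mul(Add(21, 10), Mul(2, 1, Add(-6, Pow(1, 2)))) = Mul(31, Mul(2, 1, Add(-6, 1))) = Mul(31, Mul(2, 1, -5)) = Mul(31, -10) = -310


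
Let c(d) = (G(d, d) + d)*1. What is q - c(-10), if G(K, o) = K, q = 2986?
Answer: 3006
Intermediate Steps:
c(d) = 2*d (c(d) = (d + d)*1 = (2*d)*1 = 2*d)
q - c(-10) = 2986 - 2*(-10) = 2986 - 1*(-20) = 2986 + 20 = 3006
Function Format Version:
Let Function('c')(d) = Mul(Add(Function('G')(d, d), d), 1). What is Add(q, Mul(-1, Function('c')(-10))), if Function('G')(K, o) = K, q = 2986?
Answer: 3006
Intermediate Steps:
Function('c')(d) = Mul(2, d) (Function('c')(d) = Mul(Add(d, d), 1) = Mul(Mul(2, d), 1) = Mul(2, d))
Add(q, Mul(-1, Function('c')(-10))) = Add(2986, Mul(-1, Mul(2, -10))) = Add(2986, Mul(-1, -20)) = Add(2986, 20) = 3006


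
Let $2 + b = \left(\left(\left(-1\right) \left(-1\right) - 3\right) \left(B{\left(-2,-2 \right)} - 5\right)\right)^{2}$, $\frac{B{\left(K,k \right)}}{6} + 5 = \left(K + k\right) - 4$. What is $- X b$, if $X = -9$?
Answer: $247986$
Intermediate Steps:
$B{\left(K,k \right)} = -54 + 6 K + 6 k$ ($B{\left(K,k \right)} = -30 + 6 \left(\left(K + k\right) - 4\right) = -30 + 6 \left(-4 + K + k\right) = -30 + \left(-24 + 6 K + 6 k\right) = -54 + 6 K + 6 k$)
$b = 27554$ ($b = -2 + \left(\left(\left(-1\right) \left(-1\right) - 3\right) \left(\left(-54 + 6 \left(-2\right) + 6 \left(-2\right)\right) - 5\right)\right)^{2} = -2 + \left(\left(1 - 3\right) \left(\left(-54 - 12 - 12\right) - 5\right)\right)^{2} = -2 + \left(- 2 \left(-78 - 5\right)\right)^{2} = -2 + \left(\left(-2\right) \left(-83\right)\right)^{2} = -2 + 166^{2} = -2 + 27556 = 27554$)
$- X b = \left(-1\right) \left(-9\right) 27554 = 9 \cdot 27554 = 247986$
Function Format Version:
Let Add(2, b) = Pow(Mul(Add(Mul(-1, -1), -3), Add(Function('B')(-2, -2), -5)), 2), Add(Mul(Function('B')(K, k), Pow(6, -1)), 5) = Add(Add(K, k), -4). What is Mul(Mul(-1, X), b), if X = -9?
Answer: 247986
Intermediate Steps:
Function('B')(K, k) = Add(-54, Mul(6, K), Mul(6, k)) (Function('B')(K, k) = Add(-30, Mul(6, Add(Add(K, k), -4))) = Add(-30, Mul(6, Add(-4, K, k))) = Add(-30, Add(-24, Mul(6, K), Mul(6, k))) = Add(-54, Mul(6, K), Mul(6, k)))
b = 27554 (b = Add(-2, Pow(Mul(Add(Mul(-1, -1), -3), Add(Add(-54, Mul(6, -2), Mul(6, -2)), -5)), 2)) = Add(-2, Pow(Mul(Add(1, -3), Add(Add(-54, -12, -12), -5)), 2)) = Add(-2, Pow(Mul(-2, Add(-78, -5)), 2)) = Add(-2, Pow(Mul(-2, -83), 2)) = Add(-2, Pow(166, 2)) = Add(-2, 27556) = 27554)
Mul(Mul(-1, X), b) = Mul(Mul(-1, -9), 27554) = Mul(9, 27554) = 247986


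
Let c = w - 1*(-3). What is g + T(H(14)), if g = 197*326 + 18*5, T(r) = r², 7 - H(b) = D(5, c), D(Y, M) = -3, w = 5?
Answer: 64412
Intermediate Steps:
c = 8 (c = 5 - 1*(-3) = 5 + 3 = 8)
H(b) = 10 (H(b) = 7 - 1*(-3) = 7 + 3 = 10)
g = 64312 (g = 64222 + 90 = 64312)
g + T(H(14)) = 64312 + 10² = 64312 + 100 = 64412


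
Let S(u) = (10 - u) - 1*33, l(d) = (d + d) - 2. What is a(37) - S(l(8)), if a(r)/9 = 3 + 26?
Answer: 298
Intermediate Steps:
l(d) = -2 + 2*d (l(d) = 2*d - 2 = -2 + 2*d)
a(r) = 261 (a(r) = 9*(3 + 26) = 9*29 = 261)
S(u) = -23 - u (S(u) = (10 - u) - 33 = -23 - u)
a(37) - S(l(8)) = 261 - (-23 - (-2 + 2*8)) = 261 - (-23 - (-2 + 16)) = 261 - (-23 - 1*14) = 261 - (-23 - 14) = 261 - 1*(-37) = 261 + 37 = 298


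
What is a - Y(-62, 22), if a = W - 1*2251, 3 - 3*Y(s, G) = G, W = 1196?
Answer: -3146/3 ≈ -1048.7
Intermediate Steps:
Y(s, G) = 1 - G/3
a = -1055 (a = 1196 - 1*2251 = 1196 - 2251 = -1055)
a - Y(-62, 22) = -1055 - (1 - ⅓*22) = -1055 - (1 - 22/3) = -1055 - 1*(-19/3) = -1055 + 19/3 = -3146/3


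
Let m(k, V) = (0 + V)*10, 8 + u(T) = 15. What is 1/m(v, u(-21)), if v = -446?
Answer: 1/70 ≈ 0.014286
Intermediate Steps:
u(T) = 7 (u(T) = -8 + 15 = 7)
m(k, V) = 10*V (m(k, V) = V*10 = 10*V)
1/m(v, u(-21)) = 1/(10*7) = 1/70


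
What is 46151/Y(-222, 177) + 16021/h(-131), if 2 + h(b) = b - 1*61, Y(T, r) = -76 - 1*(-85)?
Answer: 8809105/1746 ≈ 5045.3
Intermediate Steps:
Y(T, r) = 9 (Y(T, r) = -76 + 85 = 9)
h(b) = -63 + b (h(b) = -2 + (b - 1*61) = -2 + (b - 61) = -2 + (-61 + b) = -63 + b)
46151/Y(-222, 177) + 16021/h(-131) = 46151/9 + 16021/(-63 - 131) = 46151*(1/9) + 16021/(-194) = 46151/9 + 16021*(-1/194) = 46151/9 - 16021/194 = 8809105/1746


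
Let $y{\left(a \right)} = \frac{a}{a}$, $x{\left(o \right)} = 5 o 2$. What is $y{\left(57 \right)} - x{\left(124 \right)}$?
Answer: $-1239$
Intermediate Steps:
$x{\left(o \right)} = 10 o$
$y{\left(a \right)} = 1$
$y{\left(57 \right)} - x{\left(124 \right)} = 1 - 10 \cdot 124 = 1 - 1240 = -1239$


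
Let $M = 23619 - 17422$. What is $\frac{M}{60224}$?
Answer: $\frac{6197}{60224} \approx 0.1029$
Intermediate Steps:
$M = 6197$
$\frac{M}{60224} = \frac{6197}{60224}$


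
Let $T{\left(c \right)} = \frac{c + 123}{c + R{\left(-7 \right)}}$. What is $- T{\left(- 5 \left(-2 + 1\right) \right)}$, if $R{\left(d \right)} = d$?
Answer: $64$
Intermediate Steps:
$T{\left(c \right)} = \frac{123 + c}{-7 + c}$ ($T{\left(c \right)} = \frac{c + 123}{c - 7} = \frac{123 + c}{-7 + c}$)
$- T{\left(- 5 \left(-2 + 1\right) \right)} = - \frac{123 - 5 \left(-2 + 1\right)}{-7 - 5 \left(-2 + 1\right)} = - \frac{123 - -5}{-7 - -5} = - \frac{123 + 5}{-7 + 5} = - \frac{128}{-2} = - \frac{\left(-1\right) 128}{2} = \left(-1\right) \left(-64\right) = 64$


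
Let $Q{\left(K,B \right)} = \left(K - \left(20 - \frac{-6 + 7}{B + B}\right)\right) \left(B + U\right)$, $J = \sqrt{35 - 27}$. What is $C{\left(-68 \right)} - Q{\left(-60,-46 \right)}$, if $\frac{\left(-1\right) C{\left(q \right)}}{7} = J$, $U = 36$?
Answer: $- \frac{36805}{46} - 14 \sqrt{2} \approx -819.91$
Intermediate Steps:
$J = 2 \sqrt{2}$ ($J = \sqrt{8} = 2 \sqrt{2} \approx 2.8284$)
$C{\left(q \right)} = - 14 \sqrt{2}$ ($C{\left(q \right)} = - 7 \cdot 2 \sqrt{2} = - 14 \sqrt{2}$)
$Q{\left(K,B \right)} = \left(36 + B\right) \left(-20 + K + \frac{1}{2 B}\right)$ ($Q{\left(K,B \right)} = \left(K - \left(20 - \frac{-6 + 7}{B + B}\right)\right) \left(B + 36\right) = \left(K - \left(20 - \frac{1}{2 B}\right)\right) \left(36 + B\right) = \left(-20 + K + \frac{1}{2 B}\right) \left(36 + B\right) = \left(36 + B\right) \left(-20 + K + \frac{1}{2 B}\right)$)
$C{\left(-68 \right)} - Q{\left(-60,-46 \right)} = - 14 \sqrt{2} - \left(- \frac{1439}{2} - -920 + \frac{18}{-46} + 36 \left(-60\right) - -2760\right) = - 14 \sqrt{2} - \left(- \frac{1439}{2} + 920 + 18 \left(- \frac{1}{46}\right) - 2160 + 2760\right) = - 14 \sqrt{2} - \left(- \frac{1439}{2} + 920 - \frac{9}{23} - 2160 + 2760\right) = - 14 \sqrt{2} - \frac{36805}{46} = - \frac{36805}{46} - 14 \sqrt{2}$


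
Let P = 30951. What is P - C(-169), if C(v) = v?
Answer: 31120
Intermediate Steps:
P - C(-169) = 30951 - 1*(-169) = 30951 + 169 = 31120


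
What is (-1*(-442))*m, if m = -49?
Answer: -21658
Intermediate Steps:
(-1*(-442))*m = -1*(-442)*(-49) = 442*(-49) = -21658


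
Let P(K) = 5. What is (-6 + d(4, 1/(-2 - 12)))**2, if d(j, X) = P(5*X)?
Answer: 1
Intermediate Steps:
d(j, X) = 5
(-6 + d(4, 1/(-2 - 12)))**2 = (-6 + 5)**2 = (-1)**2 = 1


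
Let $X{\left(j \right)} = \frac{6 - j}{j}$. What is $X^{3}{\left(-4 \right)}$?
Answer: $- \frac{125}{8} \approx -15.625$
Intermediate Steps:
$X{\left(j \right)} = \frac{6 - j}{j}$
$X^{3}{\left(-4 \right)} = \left(\frac{6 - -4}{-4}\right)^{3} = \left(- \frac{6 + 4}{4}\right)^{3} = \left(\left(- \frac{1}{4}\right) 10\right)^{3} = \left(- \frac{5}{2}\right)^{3} = - \frac{125}{8}$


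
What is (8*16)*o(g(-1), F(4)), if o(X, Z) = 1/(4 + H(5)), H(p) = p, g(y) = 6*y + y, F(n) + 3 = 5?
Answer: 128/9 ≈ 14.222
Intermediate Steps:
F(n) = 2 (F(n) = -3 + 5 = 2)
g(y) = 7*y
o(X, Z) = ⅑ (o(X, Z) = 1/(4 + 5) = 1/9 = ⅑)
(8*16)*o(g(-1), F(4)) = (8*16)*(⅑) = 128*(⅑) = 128/9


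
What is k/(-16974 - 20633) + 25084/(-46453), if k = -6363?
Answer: -647753549/1746957971 ≈ -0.37079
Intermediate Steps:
k/(-16974 - 20633) + 25084/(-46453) = -6363/(-16974 - 20633) + 25084/(-46453) = -6363/(-37607) + 25084*(-1/46453) = -6363*(-1/37607) - 25084/46453 = 6363/37607 - 25084/46453 = -647753549/1746957971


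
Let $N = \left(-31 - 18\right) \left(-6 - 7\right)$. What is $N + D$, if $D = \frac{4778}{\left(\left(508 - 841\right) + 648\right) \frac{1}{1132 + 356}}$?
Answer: $\frac{2436773}{105} \approx 23207.0$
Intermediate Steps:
$D = \frac{2369888}{105}$ ($D = \frac{4778}{\left(\left(508 - 841\right) + 648\right) \frac{1}{1488}} = \frac{4778}{\left(-333 + 648\right) \frac{1}{1488}} = \frac{4778}{315 \cdot \frac{1}{1488}} = \frac{4778}{\frac{105}{496}} = 4778 \cdot \frac{496}{105} = \frac{2369888}{105} \approx 22570.0$)
$N = 637$ ($N = \left(-31 - 18\right) \left(-13\right) = \left(-49\right) \left(-13\right) = 637$)
$N + D = 637 + \frac{2369888}{105} = \frac{2436773}{105}$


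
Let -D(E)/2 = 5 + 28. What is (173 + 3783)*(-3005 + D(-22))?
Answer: -12148876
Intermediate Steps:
D(E) = -66 (D(E) = -2*(5 + 28) = -2*33 = -66)
(173 + 3783)*(-3005 + D(-22)) = (173 + 3783)*(-3005 - 66) = 3956*(-3071) = -12148876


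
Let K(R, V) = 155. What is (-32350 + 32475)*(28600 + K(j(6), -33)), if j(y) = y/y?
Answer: 3594375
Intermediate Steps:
j(y) = 1
(-32350 + 32475)*(28600 + K(j(6), -33)) = (-32350 + 32475)*(28600 + 155) = 125*28755 = 3594375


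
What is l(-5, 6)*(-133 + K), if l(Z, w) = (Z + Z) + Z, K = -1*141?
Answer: 4110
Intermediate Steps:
K = -141
l(Z, w) = 3*Z (l(Z, w) = 2*Z + Z = 3*Z)
l(-5, 6)*(-133 + K) = (3*(-5))*(-133 - 141) = -15*(-274) = 4110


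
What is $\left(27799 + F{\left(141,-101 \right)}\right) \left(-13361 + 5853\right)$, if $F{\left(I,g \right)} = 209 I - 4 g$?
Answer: $-433001376$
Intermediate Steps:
$F{\left(I,g \right)} = - 4 g + 209 I$
$\left(27799 + F{\left(141,-101 \right)}\right) \left(-13361 + 5853\right) = \left(27799 + \left(\left(-4\right) \left(-101\right) + 209 \cdot 141\right)\right) \left(-13361 + 5853\right) = \left(27799 + \left(404 + 29469\right)\right) \left(-7508\right) = \left(27799 + 29873\right) \left(-7508\right) = 57672 \left(-7508\right) = -433001376$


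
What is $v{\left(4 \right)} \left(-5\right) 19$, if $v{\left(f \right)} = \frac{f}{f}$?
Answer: $-95$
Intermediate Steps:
$v{\left(f \right)} = 1$
$v{\left(4 \right)} \left(-5\right) 19 = 1 \left(-5\right) 19 = \left(-5\right) 19 = -95$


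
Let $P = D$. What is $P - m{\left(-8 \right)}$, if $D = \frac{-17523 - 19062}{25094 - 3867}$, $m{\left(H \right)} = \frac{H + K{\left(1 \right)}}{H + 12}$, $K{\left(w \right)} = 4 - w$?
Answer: $- \frac{40205}{84908} \approx -0.47351$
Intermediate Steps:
$m{\left(H \right)} = \frac{3 + H}{12 + H}$ ($m{\left(H \right)} = \frac{H + \left(4 - 1\right)}{H + 12} = \frac{H + \left(4 - 1\right)}{12 + H} = \frac{H + 3}{12 + H} = \frac{3 + H}{12 + H}$)
$D = - \frac{36585}{21227} \approx -1.7235$
$P = - \frac{36585}{21227} \approx -1.7235$
$P - m{\left(-8 \right)} = - \frac{36585}{21227} - \frac{3 - 8}{12 - 8} = - \frac{36585}{21227} - \frac{1}{4} \left(-5\right) = - \frac{36585}{21227} - - \frac{5}{4} = - \frac{36585}{21227} + \frac{5}{4} = - \frac{40205}{84908}$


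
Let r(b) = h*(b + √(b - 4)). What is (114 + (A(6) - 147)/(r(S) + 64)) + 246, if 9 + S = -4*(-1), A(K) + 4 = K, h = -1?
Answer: 113813/318 - 29*I/318 ≈ 357.9 - 0.091195*I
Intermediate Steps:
A(K) = -4 + K
S = -5 (S = -9 - 4*(-1) = -9 + 4 = -5)
r(b) = -b - √(-4 + b) (r(b) = -(b + √(b - 4)) = -(b + √(-4 + b)) = -b - √(-4 + b))
(114 + (A(6) - 147)/(r(S) + 64)) + 246 = (114 + ((-4 + 6) - 147)/((-1*(-5) - √(-4 - 5)) + 64)) + 246 = (114 + (2 - 147)/((5 - √(-9)) + 64)) + 246 = (114 - 145/((5 - 3*I) + 64)) + 246 = (114 - 145*(69 + 3*I)/4770) + 246 = (114 - 29*(69 + 3*I)/954) + 246 = 360 - 29*(69 + 3*I)/954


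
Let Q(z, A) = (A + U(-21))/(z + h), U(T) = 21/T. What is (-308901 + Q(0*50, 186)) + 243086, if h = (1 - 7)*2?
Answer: -789965/12 ≈ -65830.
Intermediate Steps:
h = -12 (h = -6*2 = -12)
Q(z, A) = (-1 + A)/(-12 + z) (Q(z, A) = (A + 21/(-21))/(z - 12) = (A + 21*(-1/21))/(-12 + z) = (A - 1)/(-12 + z) = (-1 + A)/(-12 + z))
(-308901 + Q(0*50, 186)) + 243086 = (-308901 + (-1 + 186)/(-12 + 0*50)) + 243086 = (-308901 + 185/(-12 + 0)) + 243086 = (-308901 + 185/(-12)) + 243086 = (-308901 - 1/12*185) + 243086 = (-308901 - 185/12) + 243086 = -3706997/12 + 243086 = -789965/12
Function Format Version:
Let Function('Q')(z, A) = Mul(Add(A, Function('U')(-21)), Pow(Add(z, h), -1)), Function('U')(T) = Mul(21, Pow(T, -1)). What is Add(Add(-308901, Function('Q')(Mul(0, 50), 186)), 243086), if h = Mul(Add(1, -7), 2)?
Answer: Rational(-789965, 12) ≈ -65830.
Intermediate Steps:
h = -12 (h = Mul(-6, 2) = -12)
Function('Q')(z, A) = Mul(Pow(Add(-12, z), -1), Add(-1, A)) (Function('Q')(z, A) = Mul(Add(A, Mul(21, Pow(-21, -1))), Pow(Add(z, -12), -1)) = Mul(Add(A, Mul(21, Rational(-1, 21))), Pow(Add(-12, z), -1)) = Mul(Add(A, -1), Pow(Add(-12, z), -1)) = Mul(Add(-1, A), Pow(Add(-12, z), -1)) = Mul(Pow(Add(-12, z), -1), Add(-1, A)))
Add(Add(-308901, Function('Q')(Mul(0, 50), 186)), 243086) = Add(Add(-308901, Mul(Pow(Add(-12, Mul(0, 50)), -1), Add(-1, 186))), 243086) = Add(Add(-308901, Mul(Pow(Add(-12, 0), -1), 185)), 243086) = Add(Add(-308901, Mul(Pow(-12, -1), 185)), 243086) = Add(Add(-308901, Mul(Rational(-1, 12), 185)), 243086) = Add(Add(-308901, Rational(-185, 12)), 243086) = Add(Rational(-3706997, 12), 243086) = Rational(-789965, 12)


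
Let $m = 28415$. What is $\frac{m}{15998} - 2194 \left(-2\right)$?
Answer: $\frac{70227639}{15998} \approx 4389.8$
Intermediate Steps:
$\frac{m}{15998} - 2194 \left(-2\right) = \frac{28415}{15998} - 2194 \left(-2\right) = 28415 \cdot \frac{1}{15998} - -4388 = \frac{28415}{15998} + 4388 = \frac{70227639}{15998}$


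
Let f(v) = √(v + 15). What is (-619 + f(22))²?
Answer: (619 - √37)² ≈ 3.7567e+5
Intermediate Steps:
f(v) = √(15 + v)
(-619 + f(22))² = (-619 + √(15 + 22))² = (-619 + √37)²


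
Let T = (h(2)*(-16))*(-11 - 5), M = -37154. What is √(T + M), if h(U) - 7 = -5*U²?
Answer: 3*I*√4498 ≈ 201.2*I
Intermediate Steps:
h(U) = 7 - 5*U²
T = -3328 (T = ((7 - 5*2²)*(-16))*(-11 - 5) = ((7 - 5*4)*(-16))*(-16) = ((7 - 20)*(-16))*(-16) = -13*(-16)*(-16) = 208*(-16) = -3328)
√(T + M) = √(-3328 - 37154) = √(-40482) = 3*I*√4498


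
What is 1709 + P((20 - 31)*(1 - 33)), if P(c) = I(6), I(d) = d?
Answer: 1715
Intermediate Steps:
P(c) = 6
1709 + P((20 - 31)*(1 - 33)) = 1709 + 6 = 1715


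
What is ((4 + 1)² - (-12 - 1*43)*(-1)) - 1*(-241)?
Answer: 211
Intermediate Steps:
((4 + 1)² - (-12 - 1*43)*(-1)) - 1*(-241) = (5² - (-12 - 43)*(-1)) + 241 = (25 - (-55)*(-1)) + 241 = (25 - 1*55) + 241 = (25 - 55) + 241 = -30 + 241 = 211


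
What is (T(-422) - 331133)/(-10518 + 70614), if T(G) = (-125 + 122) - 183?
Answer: -331319/60096 ≈ -5.5132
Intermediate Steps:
T(G) = -186 (T(G) = -3 - 183 = -186)
(T(-422) - 331133)/(-10518 + 70614) = (-186 - 331133)/(-10518 + 70614) = -331319/60096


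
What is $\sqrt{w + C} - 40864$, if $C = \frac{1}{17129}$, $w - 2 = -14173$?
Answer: $-40864 + \frac{3 i \sqrt{461978756498}}{17129} \approx -40864.0 + 119.04 i$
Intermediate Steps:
$w = -14171$ ($w = 2 - 14173 = -14171$)
$C = \frac{1}{17129} \approx 5.8381 \cdot 10^{-5}$
$\sqrt{w + C} - 40864 = \sqrt{-14171 + \frac{1}{17129}} - 40864 = \sqrt{- \frac{242735058}{17129}} - 40864 = \frac{3 i \sqrt{461978756498}}{17129} - 40864 = -40864 + \frac{3 i \sqrt{461978756498}}{17129}$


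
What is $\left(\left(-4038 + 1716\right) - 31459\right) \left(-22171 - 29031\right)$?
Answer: $1729654762$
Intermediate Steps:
$\left(\left(-4038 + 1716\right) - 31459\right) \left(-22171 - 29031\right) = \left(-2322 - 31459\right) \left(-51202\right) = \left(-33781\right) \left(-51202\right) = 1729654762$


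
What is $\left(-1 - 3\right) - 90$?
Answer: $-94$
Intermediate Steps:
$\left(-1 - 3\right) - 90 = -4 - 90 = -94$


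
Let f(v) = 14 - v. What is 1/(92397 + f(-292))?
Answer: 1/92703 ≈ 1.0787e-5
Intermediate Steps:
1/(92397 + f(-292)) = 1/(92397 + (14 - 1*(-292))) = 1/(92397 + (14 + 292)) = 1/(92397 + 306) = 1/92703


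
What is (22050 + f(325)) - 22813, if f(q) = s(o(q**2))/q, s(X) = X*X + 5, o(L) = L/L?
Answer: -247969/325 ≈ -762.98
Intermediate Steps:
o(L) = 1
s(X) = 5 + X**2 (s(X) = X**2 + 5 = 5 + X**2)
f(q) = 6/q (f(q) = (5 + 1**2)/q = (5 + 1)/q = 6/q)
(22050 + f(325)) - 22813 = (22050 + 6/325) - 22813 = 7166256/325 - 22813 = -247969/325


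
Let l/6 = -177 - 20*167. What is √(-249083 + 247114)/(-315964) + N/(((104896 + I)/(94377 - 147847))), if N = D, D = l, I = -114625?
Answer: -376107980/3243 - I*√1969/315964 ≈ -1.1598e+5 - 0.00014044*I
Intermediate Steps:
l = -21102 (l = 6*(-177 - 20*167) = 6*(-177 - 3340) = 6*(-3517) = -21102)
D = -21102
N = -21102
√(-249083 + 247114)/(-315964) + N/(((104896 + I)/(94377 - 147847))) = √(-249083 + 247114)/(-315964) - 21102*(94377 - 147847)/(104896 - 114625) = √(-1969)*(-1/315964) - 21102/((-9729/(-53470))) = (I*√1969)*(-1/315964) - 21102/((-9729*(-1/53470))) = -I*√1969/315964 - 21102/9729/53470 = -I*√1969/315964 - 21102*53470/9729 = -I*√1969/315964 - 376107980/3243 = -376107980/3243 - I*√1969/315964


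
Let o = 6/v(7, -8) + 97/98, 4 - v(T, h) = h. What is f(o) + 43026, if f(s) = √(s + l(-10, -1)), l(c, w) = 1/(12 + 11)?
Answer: 43026 + 24*√69/161 ≈ 43027.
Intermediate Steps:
l(c, w) = 1/23
v(T, h) = 4 - h
o = 73/49 (o = 6/(4 - 1*(-8)) + 97/98 = 6/(4 + 8) + 97*(1/98) = 6/12 + 97/98 = 6*(1/12) + 97/98 = ½ + 97/98 = 73/49 ≈ 1.4898)
f(s) = √(1/23 + s) (f(s) = √(s + 1/23) = √(1/23 + s))
f(o) + 43026 = √(23 + 529*(73/49))/23 + 43026 = √(23 + 38617/49)/23 + 43026 = √(39744/49)/23 + 43026 = (24*√69/7)/23 + 43026 = 24*√69/161 + 43026 = 43026 + 24*√69/161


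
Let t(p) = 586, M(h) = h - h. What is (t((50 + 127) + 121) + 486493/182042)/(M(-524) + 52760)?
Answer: 3061803/274415312 ≈ 0.011158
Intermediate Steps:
M(h) = 0
(t((50 + 127) + 121) + 486493/182042)/(M(-524) + 52760) = (586 + 486493/182042)/(0 + 52760) = (586 + 486493*(1/182042))/52760 = (586 + 69499/26006)*(1/52760) = (15309015/26006)*(1/52760) = 3061803/274415312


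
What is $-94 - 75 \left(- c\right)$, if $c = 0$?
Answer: $-94$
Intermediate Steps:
$-94 - 75 \left(- c\right) = -94 - 75 \left(\left(-1\right) 0\right) = -94 - 0 = -94 + 0 = -94$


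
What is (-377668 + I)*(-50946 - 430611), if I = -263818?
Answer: 308912073702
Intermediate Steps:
(-377668 + I)*(-50946 - 430611) = (-377668 - 263818)*(-50946 - 430611) = -641486*(-481557) = 308912073702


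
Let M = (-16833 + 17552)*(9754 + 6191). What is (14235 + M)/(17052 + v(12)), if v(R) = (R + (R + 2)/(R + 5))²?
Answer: 1658670705/2487776 ≈ 666.73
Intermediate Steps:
M = 11464455 (M = 719*15945 = 11464455)
v(R) = (R + (2 + R)/(5 + R))²
(14235 + M)/(17052 + v(12)) = (14235 + 11464455)/(17052 + (2 + 12² + 6*12)²/(5 + 12)²) = 11478690/(17052 + (2 + 144 + 72)²/17²) = 11478690/(17052 + (1/289)*218²) = 11478690/(17052 + (1/289)*47524) = 11478690/(17052 + 47524/289) = 11478690/(4975552/289) = 11478690*(289/4975552) = 1658670705/2487776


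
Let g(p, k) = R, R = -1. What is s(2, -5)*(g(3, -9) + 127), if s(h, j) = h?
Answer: 252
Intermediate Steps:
g(p, k) = -1
s(2, -5)*(g(3, -9) + 127) = 2*(-1 + 127) = 2*126 = 252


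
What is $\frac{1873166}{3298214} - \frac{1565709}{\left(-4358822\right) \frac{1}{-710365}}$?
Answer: $- \frac{1834173742534374769}{7188163871954} \approx -2.5517 \cdot 10^{5}$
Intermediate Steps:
$\frac{1873166}{3298214} - \frac{1565709}{\left(-4358822\right) \frac{1}{-710365}} = 1873166 \cdot \frac{1}{3298214} - \frac{1565709}{\left(-4358822\right) \left(- \frac{1}{710365}\right)} = \frac{936583}{1649107} - \frac{1565709}{\frac{4358822}{710365}} = \frac{936583}{1649107} - \frac{1112224873785}{4358822} = - \frac{1834173742534374769}{7188163871954}$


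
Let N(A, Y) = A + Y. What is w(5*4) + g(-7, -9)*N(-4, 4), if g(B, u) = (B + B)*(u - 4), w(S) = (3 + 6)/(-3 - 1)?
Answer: -9/4 ≈ -2.2500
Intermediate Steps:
w(S) = -9/4 (w(S) = 9/(-4) = 9*(-¼) = -9/4)
g(B, u) = 2*B*(-4 + u) (g(B, u) = (2*B)*(-4 + u) = 2*B*(-4 + u))
w(5*4) + g(-7, -9)*N(-4, 4) = -9/4 + (2*(-7)*(-4 - 9))*(-4 + 4) = -9/4 + (2*(-7)*(-13))*0 = -9/4 + 182*0 = -9/4 + 0 = -9/4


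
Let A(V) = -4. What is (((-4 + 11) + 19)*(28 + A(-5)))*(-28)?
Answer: -17472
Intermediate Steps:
(((-4 + 11) + 19)*(28 + A(-5)))*(-28) = (((-4 + 11) + 19)*(28 - 4))*(-28) = ((7 + 19)*24)*(-28) = (26*24)*(-28) = 624*(-28) = -17472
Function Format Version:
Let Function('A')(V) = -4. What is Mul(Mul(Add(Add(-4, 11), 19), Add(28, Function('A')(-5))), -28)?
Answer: -17472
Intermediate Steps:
Mul(Mul(Add(Add(-4, 11), 19), Add(28, Function('A')(-5))), -28) = Mul(Mul(Add(Add(-4, 11), 19), Add(28, -4)), -28) = Mul(Mul(Add(7, 19), 24), -28) = Mul(Mul(26, 24), -28) = Mul(624, -28) = -17472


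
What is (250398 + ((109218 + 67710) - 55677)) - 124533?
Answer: 247116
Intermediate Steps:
(250398 + ((109218 + 67710) - 55677)) - 124533 = (250398 + (176928 - 55677)) - 124533 = (250398 + 121251) - 124533 = 371649 - 124533 = 247116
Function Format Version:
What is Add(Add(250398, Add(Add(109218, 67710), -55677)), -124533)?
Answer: 247116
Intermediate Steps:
Add(Add(250398, Add(Add(109218, 67710), -55677)), -124533) = Add(Add(250398, Add(176928, -55677)), -124533) = Add(Add(250398, 121251), -124533) = Add(371649, -124533) = 247116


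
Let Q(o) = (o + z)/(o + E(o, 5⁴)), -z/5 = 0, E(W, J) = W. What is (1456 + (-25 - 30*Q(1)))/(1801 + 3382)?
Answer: 1416/5183 ≈ 0.27320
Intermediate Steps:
z = 0 (z = -5*0 = 0)
Q(o) = ½ (Q(o) = (o + 0)/(o + o) = o/((2*o)) = o*(1/(2*o)) = ½)
(1456 + (-25 - 30*Q(1)))/(1801 + 3382) = (1456 + (-25 - 30*½))/(1801 + 3382) = (1456 + (-25 - 15))/5183 = (1456 - 40)*(1/5183) = 1416*(1/5183) = 1416/5183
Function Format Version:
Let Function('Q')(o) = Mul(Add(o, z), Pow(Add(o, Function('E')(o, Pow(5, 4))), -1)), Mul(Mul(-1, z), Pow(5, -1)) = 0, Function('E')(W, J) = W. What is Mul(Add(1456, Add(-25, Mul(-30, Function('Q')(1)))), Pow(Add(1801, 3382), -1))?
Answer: Rational(1416, 5183) ≈ 0.27320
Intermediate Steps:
z = 0 (z = Mul(-5, 0) = 0)
Function('Q')(o) = Rational(1, 2) (Function('Q')(o) = Mul(Add(o, 0), Pow(Add(o, o), -1)) = Mul(o, Pow(Mul(2, o), -1)) = Mul(o, Mul(Rational(1, 2), Pow(o, -1))) = Rational(1, 2))
Mul(Add(1456, Add(-25, Mul(-30, Function('Q')(1)))), Pow(Add(1801, 3382), -1)) = Mul(Add(1456, Add(-25, Mul(-30, Rational(1, 2)))), Pow(Add(1801, 3382), -1)) = Mul(Add(1456, Add(-25, -15)), Pow(5183, -1)) = Mul(Add(1456, -40), Rational(1, 5183)) = Mul(1416, Rational(1, 5183)) = Rational(1416, 5183)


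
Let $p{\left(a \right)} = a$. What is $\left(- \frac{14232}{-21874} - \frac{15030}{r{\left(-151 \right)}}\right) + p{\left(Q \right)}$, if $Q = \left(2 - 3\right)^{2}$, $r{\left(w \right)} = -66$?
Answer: $\frac{27595768}{120307} \approx 229.38$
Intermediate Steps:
$Q = 1$ ($Q = \left(-1\right)^{2} = 1$)
$\left(- \frac{14232}{-21874} - \frac{15030}{r{\left(-151 \right)}}\right) + p{\left(Q \right)} = \left(- \frac{14232}{-21874} - \frac{15030}{-66}\right) + 1 = \left(\left(-14232\right) \left(- \frac{1}{21874}\right) - - \frac{2505}{11}\right) + 1 = \left(\frac{7116}{10937} + \frac{2505}{11}\right) + 1 = \frac{27475461}{120307} + 1 = \frac{27595768}{120307}$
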